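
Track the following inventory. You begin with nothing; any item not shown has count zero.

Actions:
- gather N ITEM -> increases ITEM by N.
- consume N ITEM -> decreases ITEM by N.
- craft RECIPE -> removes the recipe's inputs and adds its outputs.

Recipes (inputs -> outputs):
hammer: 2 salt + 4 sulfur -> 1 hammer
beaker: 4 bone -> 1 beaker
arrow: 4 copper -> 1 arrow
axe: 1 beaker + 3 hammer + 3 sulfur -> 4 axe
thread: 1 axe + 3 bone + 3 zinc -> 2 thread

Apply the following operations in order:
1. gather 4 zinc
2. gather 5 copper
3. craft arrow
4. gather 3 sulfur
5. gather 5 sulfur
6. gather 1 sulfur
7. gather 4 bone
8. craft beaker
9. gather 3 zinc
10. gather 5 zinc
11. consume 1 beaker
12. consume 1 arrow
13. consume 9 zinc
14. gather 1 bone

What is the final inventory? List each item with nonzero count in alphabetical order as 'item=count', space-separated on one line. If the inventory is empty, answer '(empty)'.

Answer: bone=1 copper=1 sulfur=9 zinc=3

Derivation:
After 1 (gather 4 zinc): zinc=4
After 2 (gather 5 copper): copper=5 zinc=4
After 3 (craft arrow): arrow=1 copper=1 zinc=4
After 4 (gather 3 sulfur): arrow=1 copper=1 sulfur=3 zinc=4
After 5 (gather 5 sulfur): arrow=1 copper=1 sulfur=8 zinc=4
After 6 (gather 1 sulfur): arrow=1 copper=1 sulfur=9 zinc=4
After 7 (gather 4 bone): arrow=1 bone=4 copper=1 sulfur=9 zinc=4
After 8 (craft beaker): arrow=1 beaker=1 copper=1 sulfur=9 zinc=4
After 9 (gather 3 zinc): arrow=1 beaker=1 copper=1 sulfur=9 zinc=7
After 10 (gather 5 zinc): arrow=1 beaker=1 copper=1 sulfur=9 zinc=12
After 11 (consume 1 beaker): arrow=1 copper=1 sulfur=9 zinc=12
After 12 (consume 1 arrow): copper=1 sulfur=9 zinc=12
After 13 (consume 9 zinc): copper=1 sulfur=9 zinc=3
After 14 (gather 1 bone): bone=1 copper=1 sulfur=9 zinc=3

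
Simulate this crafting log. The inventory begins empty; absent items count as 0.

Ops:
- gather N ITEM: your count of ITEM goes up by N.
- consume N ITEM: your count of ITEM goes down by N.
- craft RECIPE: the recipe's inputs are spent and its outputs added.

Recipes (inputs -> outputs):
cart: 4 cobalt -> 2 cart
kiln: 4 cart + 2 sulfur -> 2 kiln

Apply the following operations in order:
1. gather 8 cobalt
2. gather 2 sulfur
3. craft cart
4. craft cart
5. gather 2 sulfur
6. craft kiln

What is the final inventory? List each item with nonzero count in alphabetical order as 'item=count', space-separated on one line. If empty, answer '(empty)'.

Answer: kiln=2 sulfur=2

Derivation:
After 1 (gather 8 cobalt): cobalt=8
After 2 (gather 2 sulfur): cobalt=8 sulfur=2
After 3 (craft cart): cart=2 cobalt=4 sulfur=2
After 4 (craft cart): cart=4 sulfur=2
After 5 (gather 2 sulfur): cart=4 sulfur=4
After 6 (craft kiln): kiln=2 sulfur=2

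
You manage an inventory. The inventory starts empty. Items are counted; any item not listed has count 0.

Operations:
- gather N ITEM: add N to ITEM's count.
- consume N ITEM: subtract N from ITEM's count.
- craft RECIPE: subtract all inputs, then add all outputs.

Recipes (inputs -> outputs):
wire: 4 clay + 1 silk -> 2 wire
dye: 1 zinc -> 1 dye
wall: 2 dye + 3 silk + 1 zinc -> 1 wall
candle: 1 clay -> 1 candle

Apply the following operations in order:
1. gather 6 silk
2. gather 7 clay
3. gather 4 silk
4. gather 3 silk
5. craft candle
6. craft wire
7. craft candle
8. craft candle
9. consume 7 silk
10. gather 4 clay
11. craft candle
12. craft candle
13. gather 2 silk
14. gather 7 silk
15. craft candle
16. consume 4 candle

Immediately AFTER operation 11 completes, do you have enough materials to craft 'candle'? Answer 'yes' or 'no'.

After 1 (gather 6 silk): silk=6
After 2 (gather 7 clay): clay=7 silk=6
After 3 (gather 4 silk): clay=7 silk=10
After 4 (gather 3 silk): clay=7 silk=13
After 5 (craft candle): candle=1 clay=6 silk=13
After 6 (craft wire): candle=1 clay=2 silk=12 wire=2
After 7 (craft candle): candle=2 clay=1 silk=12 wire=2
After 8 (craft candle): candle=3 silk=12 wire=2
After 9 (consume 7 silk): candle=3 silk=5 wire=2
After 10 (gather 4 clay): candle=3 clay=4 silk=5 wire=2
After 11 (craft candle): candle=4 clay=3 silk=5 wire=2

Answer: yes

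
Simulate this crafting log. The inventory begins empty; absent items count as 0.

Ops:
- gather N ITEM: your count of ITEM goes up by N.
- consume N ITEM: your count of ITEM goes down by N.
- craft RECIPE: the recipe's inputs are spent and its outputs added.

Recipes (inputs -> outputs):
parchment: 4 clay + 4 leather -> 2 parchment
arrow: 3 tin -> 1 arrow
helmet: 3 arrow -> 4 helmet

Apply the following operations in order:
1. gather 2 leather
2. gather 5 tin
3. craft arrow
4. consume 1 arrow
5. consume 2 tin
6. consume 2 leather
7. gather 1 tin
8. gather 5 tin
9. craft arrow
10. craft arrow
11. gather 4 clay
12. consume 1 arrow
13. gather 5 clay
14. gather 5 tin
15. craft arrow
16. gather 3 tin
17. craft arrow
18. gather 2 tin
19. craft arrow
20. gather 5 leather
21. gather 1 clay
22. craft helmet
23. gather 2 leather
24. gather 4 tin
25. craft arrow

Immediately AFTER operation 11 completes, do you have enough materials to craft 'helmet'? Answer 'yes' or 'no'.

Answer: no

Derivation:
After 1 (gather 2 leather): leather=2
After 2 (gather 5 tin): leather=2 tin=5
After 3 (craft arrow): arrow=1 leather=2 tin=2
After 4 (consume 1 arrow): leather=2 tin=2
After 5 (consume 2 tin): leather=2
After 6 (consume 2 leather): (empty)
After 7 (gather 1 tin): tin=1
After 8 (gather 5 tin): tin=6
After 9 (craft arrow): arrow=1 tin=3
After 10 (craft arrow): arrow=2
After 11 (gather 4 clay): arrow=2 clay=4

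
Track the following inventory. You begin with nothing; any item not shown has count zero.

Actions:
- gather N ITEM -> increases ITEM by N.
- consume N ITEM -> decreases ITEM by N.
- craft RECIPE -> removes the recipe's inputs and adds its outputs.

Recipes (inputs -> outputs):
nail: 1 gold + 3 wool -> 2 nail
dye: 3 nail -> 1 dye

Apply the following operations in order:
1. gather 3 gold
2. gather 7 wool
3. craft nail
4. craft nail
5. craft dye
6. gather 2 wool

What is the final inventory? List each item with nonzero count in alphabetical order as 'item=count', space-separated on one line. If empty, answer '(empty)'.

Answer: dye=1 gold=1 nail=1 wool=3

Derivation:
After 1 (gather 3 gold): gold=3
After 2 (gather 7 wool): gold=3 wool=7
After 3 (craft nail): gold=2 nail=2 wool=4
After 4 (craft nail): gold=1 nail=4 wool=1
After 5 (craft dye): dye=1 gold=1 nail=1 wool=1
After 6 (gather 2 wool): dye=1 gold=1 nail=1 wool=3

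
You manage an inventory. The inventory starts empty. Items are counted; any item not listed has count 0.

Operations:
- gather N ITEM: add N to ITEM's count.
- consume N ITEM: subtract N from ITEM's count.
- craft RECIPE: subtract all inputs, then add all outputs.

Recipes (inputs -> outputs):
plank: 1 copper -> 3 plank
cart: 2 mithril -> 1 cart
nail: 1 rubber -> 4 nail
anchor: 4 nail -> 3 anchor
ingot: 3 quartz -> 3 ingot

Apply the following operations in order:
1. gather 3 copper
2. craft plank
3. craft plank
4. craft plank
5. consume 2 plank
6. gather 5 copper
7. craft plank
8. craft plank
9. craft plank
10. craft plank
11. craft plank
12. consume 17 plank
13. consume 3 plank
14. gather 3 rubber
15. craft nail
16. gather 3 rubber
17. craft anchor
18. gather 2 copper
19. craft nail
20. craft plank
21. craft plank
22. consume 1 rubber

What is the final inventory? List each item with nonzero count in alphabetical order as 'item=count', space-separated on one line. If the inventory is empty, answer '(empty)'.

After 1 (gather 3 copper): copper=3
After 2 (craft plank): copper=2 plank=3
After 3 (craft plank): copper=1 plank=6
After 4 (craft plank): plank=9
After 5 (consume 2 plank): plank=7
After 6 (gather 5 copper): copper=5 plank=7
After 7 (craft plank): copper=4 plank=10
After 8 (craft plank): copper=3 plank=13
After 9 (craft plank): copper=2 plank=16
After 10 (craft plank): copper=1 plank=19
After 11 (craft plank): plank=22
After 12 (consume 17 plank): plank=5
After 13 (consume 3 plank): plank=2
After 14 (gather 3 rubber): plank=2 rubber=3
After 15 (craft nail): nail=4 plank=2 rubber=2
After 16 (gather 3 rubber): nail=4 plank=2 rubber=5
After 17 (craft anchor): anchor=3 plank=2 rubber=5
After 18 (gather 2 copper): anchor=3 copper=2 plank=2 rubber=5
After 19 (craft nail): anchor=3 copper=2 nail=4 plank=2 rubber=4
After 20 (craft plank): anchor=3 copper=1 nail=4 plank=5 rubber=4
After 21 (craft plank): anchor=3 nail=4 plank=8 rubber=4
After 22 (consume 1 rubber): anchor=3 nail=4 plank=8 rubber=3

Answer: anchor=3 nail=4 plank=8 rubber=3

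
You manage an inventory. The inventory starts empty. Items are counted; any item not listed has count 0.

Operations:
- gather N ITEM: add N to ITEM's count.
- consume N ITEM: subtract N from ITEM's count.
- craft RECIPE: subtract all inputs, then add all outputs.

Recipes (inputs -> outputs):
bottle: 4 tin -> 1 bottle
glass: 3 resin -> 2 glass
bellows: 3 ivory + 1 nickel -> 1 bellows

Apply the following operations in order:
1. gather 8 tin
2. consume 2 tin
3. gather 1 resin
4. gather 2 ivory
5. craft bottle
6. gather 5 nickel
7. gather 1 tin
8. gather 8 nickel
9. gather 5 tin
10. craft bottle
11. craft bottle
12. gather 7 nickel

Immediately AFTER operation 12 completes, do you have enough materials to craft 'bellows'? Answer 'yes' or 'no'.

Answer: no

Derivation:
After 1 (gather 8 tin): tin=8
After 2 (consume 2 tin): tin=6
After 3 (gather 1 resin): resin=1 tin=6
After 4 (gather 2 ivory): ivory=2 resin=1 tin=6
After 5 (craft bottle): bottle=1 ivory=2 resin=1 tin=2
After 6 (gather 5 nickel): bottle=1 ivory=2 nickel=5 resin=1 tin=2
After 7 (gather 1 tin): bottle=1 ivory=2 nickel=5 resin=1 tin=3
After 8 (gather 8 nickel): bottle=1 ivory=2 nickel=13 resin=1 tin=3
After 9 (gather 5 tin): bottle=1 ivory=2 nickel=13 resin=1 tin=8
After 10 (craft bottle): bottle=2 ivory=2 nickel=13 resin=1 tin=4
After 11 (craft bottle): bottle=3 ivory=2 nickel=13 resin=1
After 12 (gather 7 nickel): bottle=3 ivory=2 nickel=20 resin=1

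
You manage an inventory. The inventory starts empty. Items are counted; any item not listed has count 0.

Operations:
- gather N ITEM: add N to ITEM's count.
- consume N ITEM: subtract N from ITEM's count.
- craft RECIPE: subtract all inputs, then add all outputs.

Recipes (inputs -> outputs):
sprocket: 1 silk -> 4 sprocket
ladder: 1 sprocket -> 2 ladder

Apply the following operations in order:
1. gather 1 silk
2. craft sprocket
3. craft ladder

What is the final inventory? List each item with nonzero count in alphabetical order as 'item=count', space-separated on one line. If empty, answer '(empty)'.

After 1 (gather 1 silk): silk=1
After 2 (craft sprocket): sprocket=4
After 3 (craft ladder): ladder=2 sprocket=3

Answer: ladder=2 sprocket=3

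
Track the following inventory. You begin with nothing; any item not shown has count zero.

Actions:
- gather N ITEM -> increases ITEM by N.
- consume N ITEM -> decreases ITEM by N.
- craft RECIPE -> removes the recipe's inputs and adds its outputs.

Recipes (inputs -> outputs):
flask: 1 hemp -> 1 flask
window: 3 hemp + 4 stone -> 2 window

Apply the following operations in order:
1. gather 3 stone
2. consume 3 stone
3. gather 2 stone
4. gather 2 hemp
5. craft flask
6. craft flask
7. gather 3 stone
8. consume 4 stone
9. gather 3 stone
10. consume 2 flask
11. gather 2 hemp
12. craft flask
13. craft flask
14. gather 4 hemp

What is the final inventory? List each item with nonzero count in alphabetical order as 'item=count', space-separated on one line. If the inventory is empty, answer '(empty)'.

After 1 (gather 3 stone): stone=3
After 2 (consume 3 stone): (empty)
After 3 (gather 2 stone): stone=2
After 4 (gather 2 hemp): hemp=2 stone=2
After 5 (craft flask): flask=1 hemp=1 stone=2
After 6 (craft flask): flask=2 stone=2
After 7 (gather 3 stone): flask=2 stone=5
After 8 (consume 4 stone): flask=2 stone=1
After 9 (gather 3 stone): flask=2 stone=4
After 10 (consume 2 flask): stone=4
After 11 (gather 2 hemp): hemp=2 stone=4
After 12 (craft flask): flask=1 hemp=1 stone=4
After 13 (craft flask): flask=2 stone=4
After 14 (gather 4 hemp): flask=2 hemp=4 stone=4

Answer: flask=2 hemp=4 stone=4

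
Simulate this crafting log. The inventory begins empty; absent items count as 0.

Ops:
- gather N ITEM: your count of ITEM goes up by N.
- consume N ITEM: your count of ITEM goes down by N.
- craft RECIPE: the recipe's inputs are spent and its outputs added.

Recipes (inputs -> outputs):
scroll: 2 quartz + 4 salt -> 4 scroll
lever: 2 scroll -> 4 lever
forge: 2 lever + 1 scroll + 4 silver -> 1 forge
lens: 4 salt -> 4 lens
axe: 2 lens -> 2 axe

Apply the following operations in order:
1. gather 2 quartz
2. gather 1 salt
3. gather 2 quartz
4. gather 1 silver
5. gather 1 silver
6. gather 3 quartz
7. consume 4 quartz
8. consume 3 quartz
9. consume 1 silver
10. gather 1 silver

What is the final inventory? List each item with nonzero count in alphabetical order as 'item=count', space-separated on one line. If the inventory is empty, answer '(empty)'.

Answer: salt=1 silver=2

Derivation:
After 1 (gather 2 quartz): quartz=2
After 2 (gather 1 salt): quartz=2 salt=1
After 3 (gather 2 quartz): quartz=4 salt=1
After 4 (gather 1 silver): quartz=4 salt=1 silver=1
After 5 (gather 1 silver): quartz=4 salt=1 silver=2
After 6 (gather 3 quartz): quartz=7 salt=1 silver=2
After 7 (consume 4 quartz): quartz=3 salt=1 silver=2
After 8 (consume 3 quartz): salt=1 silver=2
After 9 (consume 1 silver): salt=1 silver=1
After 10 (gather 1 silver): salt=1 silver=2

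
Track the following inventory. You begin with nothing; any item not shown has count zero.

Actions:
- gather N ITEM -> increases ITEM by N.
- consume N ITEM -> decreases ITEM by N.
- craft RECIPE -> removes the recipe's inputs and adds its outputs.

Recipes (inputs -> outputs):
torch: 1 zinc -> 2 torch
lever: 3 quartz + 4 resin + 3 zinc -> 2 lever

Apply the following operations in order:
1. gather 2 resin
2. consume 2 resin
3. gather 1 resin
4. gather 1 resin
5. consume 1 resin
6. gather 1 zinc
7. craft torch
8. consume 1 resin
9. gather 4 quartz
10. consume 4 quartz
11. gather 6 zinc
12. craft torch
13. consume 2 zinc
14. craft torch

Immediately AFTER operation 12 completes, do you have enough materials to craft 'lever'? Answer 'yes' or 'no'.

Answer: no

Derivation:
After 1 (gather 2 resin): resin=2
After 2 (consume 2 resin): (empty)
After 3 (gather 1 resin): resin=1
After 4 (gather 1 resin): resin=2
After 5 (consume 1 resin): resin=1
After 6 (gather 1 zinc): resin=1 zinc=1
After 7 (craft torch): resin=1 torch=2
After 8 (consume 1 resin): torch=2
After 9 (gather 4 quartz): quartz=4 torch=2
After 10 (consume 4 quartz): torch=2
After 11 (gather 6 zinc): torch=2 zinc=6
After 12 (craft torch): torch=4 zinc=5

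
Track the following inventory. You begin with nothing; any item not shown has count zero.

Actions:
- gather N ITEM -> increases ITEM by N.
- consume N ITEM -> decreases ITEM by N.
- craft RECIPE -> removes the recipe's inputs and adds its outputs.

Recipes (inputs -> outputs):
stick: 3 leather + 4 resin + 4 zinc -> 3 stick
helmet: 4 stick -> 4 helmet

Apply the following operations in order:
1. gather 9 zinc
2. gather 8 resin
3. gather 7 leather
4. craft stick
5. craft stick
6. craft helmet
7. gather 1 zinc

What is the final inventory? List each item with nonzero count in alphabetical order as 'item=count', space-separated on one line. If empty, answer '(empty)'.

After 1 (gather 9 zinc): zinc=9
After 2 (gather 8 resin): resin=8 zinc=9
After 3 (gather 7 leather): leather=7 resin=8 zinc=9
After 4 (craft stick): leather=4 resin=4 stick=3 zinc=5
After 5 (craft stick): leather=1 stick=6 zinc=1
After 6 (craft helmet): helmet=4 leather=1 stick=2 zinc=1
After 7 (gather 1 zinc): helmet=4 leather=1 stick=2 zinc=2

Answer: helmet=4 leather=1 stick=2 zinc=2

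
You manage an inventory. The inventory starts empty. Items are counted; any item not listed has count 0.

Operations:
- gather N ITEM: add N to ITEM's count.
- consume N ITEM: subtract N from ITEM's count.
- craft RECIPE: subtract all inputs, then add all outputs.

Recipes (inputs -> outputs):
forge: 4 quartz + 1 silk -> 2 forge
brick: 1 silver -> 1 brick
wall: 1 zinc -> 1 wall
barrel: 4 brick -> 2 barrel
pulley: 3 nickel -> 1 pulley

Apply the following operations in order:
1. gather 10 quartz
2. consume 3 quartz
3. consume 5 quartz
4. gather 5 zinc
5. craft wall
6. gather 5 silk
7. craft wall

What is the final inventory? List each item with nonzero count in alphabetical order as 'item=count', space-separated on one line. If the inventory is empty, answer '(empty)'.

Answer: quartz=2 silk=5 wall=2 zinc=3

Derivation:
After 1 (gather 10 quartz): quartz=10
After 2 (consume 3 quartz): quartz=7
After 3 (consume 5 quartz): quartz=2
After 4 (gather 5 zinc): quartz=2 zinc=5
After 5 (craft wall): quartz=2 wall=1 zinc=4
After 6 (gather 5 silk): quartz=2 silk=5 wall=1 zinc=4
After 7 (craft wall): quartz=2 silk=5 wall=2 zinc=3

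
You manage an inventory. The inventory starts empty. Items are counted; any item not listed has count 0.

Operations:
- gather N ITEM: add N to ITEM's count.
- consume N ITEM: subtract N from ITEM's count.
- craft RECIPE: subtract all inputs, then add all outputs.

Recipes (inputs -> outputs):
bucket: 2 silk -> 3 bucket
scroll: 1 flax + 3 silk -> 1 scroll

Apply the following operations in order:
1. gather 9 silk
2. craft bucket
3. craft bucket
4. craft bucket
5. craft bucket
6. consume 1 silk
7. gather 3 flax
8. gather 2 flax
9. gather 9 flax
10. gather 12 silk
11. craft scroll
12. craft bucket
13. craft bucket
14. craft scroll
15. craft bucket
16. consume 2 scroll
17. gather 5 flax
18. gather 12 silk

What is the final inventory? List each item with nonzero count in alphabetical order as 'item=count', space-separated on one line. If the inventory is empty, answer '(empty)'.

Answer: bucket=21 flax=17 silk=12

Derivation:
After 1 (gather 9 silk): silk=9
After 2 (craft bucket): bucket=3 silk=7
After 3 (craft bucket): bucket=6 silk=5
After 4 (craft bucket): bucket=9 silk=3
After 5 (craft bucket): bucket=12 silk=1
After 6 (consume 1 silk): bucket=12
After 7 (gather 3 flax): bucket=12 flax=3
After 8 (gather 2 flax): bucket=12 flax=5
After 9 (gather 9 flax): bucket=12 flax=14
After 10 (gather 12 silk): bucket=12 flax=14 silk=12
After 11 (craft scroll): bucket=12 flax=13 scroll=1 silk=9
After 12 (craft bucket): bucket=15 flax=13 scroll=1 silk=7
After 13 (craft bucket): bucket=18 flax=13 scroll=1 silk=5
After 14 (craft scroll): bucket=18 flax=12 scroll=2 silk=2
After 15 (craft bucket): bucket=21 flax=12 scroll=2
After 16 (consume 2 scroll): bucket=21 flax=12
After 17 (gather 5 flax): bucket=21 flax=17
After 18 (gather 12 silk): bucket=21 flax=17 silk=12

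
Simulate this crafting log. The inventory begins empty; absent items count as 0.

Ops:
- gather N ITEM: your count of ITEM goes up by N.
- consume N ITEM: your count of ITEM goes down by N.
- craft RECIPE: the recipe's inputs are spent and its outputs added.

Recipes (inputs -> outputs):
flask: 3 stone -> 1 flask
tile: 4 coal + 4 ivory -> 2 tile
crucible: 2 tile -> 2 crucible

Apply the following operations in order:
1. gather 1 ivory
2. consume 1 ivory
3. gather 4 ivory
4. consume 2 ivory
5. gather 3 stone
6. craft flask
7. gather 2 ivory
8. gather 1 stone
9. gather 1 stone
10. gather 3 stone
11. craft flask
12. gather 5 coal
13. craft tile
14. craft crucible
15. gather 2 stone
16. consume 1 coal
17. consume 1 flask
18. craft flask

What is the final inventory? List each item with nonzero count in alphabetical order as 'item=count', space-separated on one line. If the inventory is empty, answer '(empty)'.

After 1 (gather 1 ivory): ivory=1
After 2 (consume 1 ivory): (empty)
After 3 (gather 4 ivory): ivory=4
After 4 (consume 2 ivory): ivory=2
After 5 (gather 3 stone): ivory=2 stone=3
After 6 (craft flask): flask=1 ivory=2
After 7 (gather 2 ivory): flask=1 ivory=4
After 8 (gather 1 stone): flask=1 ivory=4 stone=1
After 9 (gather 1 stone): flask=1 ivory=4 stone=2
After 10 (gather 3 stone): flask=1 ivory=4 stone=5
After 11 (craft flask): flask=2 ivory=4 stone=2
After 12 (gather 5 coal): coal=5 flask=2 ivory=4 stone=2
After 13 (craft tile): coal=1 flask=2 stone=2 tile=2
After 14 (craft crucible): coal=1 crucible=2 flask=2 stone=2
After 15 (gather 2 stone): coal=1 crucible=2 flask=2 stone=4
After 16 (consume 1 coal): crucible=2 flask=2 stone=4
After 17 (consume 1 flask): crucible=2 flask=1 stone=4
After 18 (craft flask): crucible=2 flask=2 stone=1

Answer: crucible=2 flask=2 stone=1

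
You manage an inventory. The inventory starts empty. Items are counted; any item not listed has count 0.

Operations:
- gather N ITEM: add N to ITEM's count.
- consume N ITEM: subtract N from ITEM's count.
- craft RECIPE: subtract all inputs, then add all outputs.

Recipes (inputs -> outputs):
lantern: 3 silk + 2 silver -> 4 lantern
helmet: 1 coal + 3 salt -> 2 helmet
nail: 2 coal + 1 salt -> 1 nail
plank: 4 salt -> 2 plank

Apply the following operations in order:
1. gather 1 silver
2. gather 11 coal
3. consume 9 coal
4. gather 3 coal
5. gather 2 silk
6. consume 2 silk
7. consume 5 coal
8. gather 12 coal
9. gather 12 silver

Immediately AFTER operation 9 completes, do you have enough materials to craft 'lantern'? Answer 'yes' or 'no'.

After 1 (gather 1 silver): silver=1
After 2 (gather 11 coal): coal=11 silver=1
After 3 (consume 9 coal): coal=2 silver=1
After 4 (gather 3 coal): coal=5 silver=1
After 5 (gather 2 silk): coal=5 silk=2 silver=1
After 6 (consume 2 silk): coal=5 silver=1
After 7 (consume 5 coal): silver=1
After 8 (gather 12 coal): coal=12 silver=1
After 9 (gather 12 silver): coal=12 silver=13

Answer: no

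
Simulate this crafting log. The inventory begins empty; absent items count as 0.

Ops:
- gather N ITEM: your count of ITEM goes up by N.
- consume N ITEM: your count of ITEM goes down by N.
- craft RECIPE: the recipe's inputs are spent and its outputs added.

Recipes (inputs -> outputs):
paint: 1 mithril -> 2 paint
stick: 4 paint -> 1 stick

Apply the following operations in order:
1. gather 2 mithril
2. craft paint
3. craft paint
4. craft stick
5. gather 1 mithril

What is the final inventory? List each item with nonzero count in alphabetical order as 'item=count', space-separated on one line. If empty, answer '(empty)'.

Answer: mithril=1 stick=1

Derivation:
After 1 (gather 2 mithril): mithril=2
After 2 (craft paint): mithril=1 paint=2
After 3 (craft paint): paint=4
After 4 (craft stick): stick=1
After 5 (gather 1 mithril): mithril=1 stick=1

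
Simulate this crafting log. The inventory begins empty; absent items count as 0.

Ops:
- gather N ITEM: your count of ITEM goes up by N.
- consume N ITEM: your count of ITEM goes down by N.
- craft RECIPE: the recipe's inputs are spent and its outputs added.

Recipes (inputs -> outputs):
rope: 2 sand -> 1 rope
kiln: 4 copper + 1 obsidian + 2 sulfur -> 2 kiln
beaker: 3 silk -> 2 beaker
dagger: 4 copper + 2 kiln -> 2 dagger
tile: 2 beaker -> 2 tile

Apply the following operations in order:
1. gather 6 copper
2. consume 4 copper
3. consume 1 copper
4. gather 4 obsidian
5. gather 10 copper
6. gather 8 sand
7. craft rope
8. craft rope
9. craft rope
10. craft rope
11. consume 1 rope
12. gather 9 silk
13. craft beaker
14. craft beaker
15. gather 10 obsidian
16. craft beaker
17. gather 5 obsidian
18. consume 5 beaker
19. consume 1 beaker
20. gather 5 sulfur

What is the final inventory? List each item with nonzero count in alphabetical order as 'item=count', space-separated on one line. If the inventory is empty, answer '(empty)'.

After 1 (gather 6 copper): copper=6
After 2 (consume 4 copper): copper=2
After 3 (consume 1 copper): copper=1
After 4 (gather 4 obsidian): copper=1 obsidian=4
After 5 (gather 10 copper): copper=11 obsidian=4
After 6 (gather 8 sand): copper=11 obsidian=4 sand=8
After 7 (craft rope): copper=11 obsidian=4 rope=1 sand=6
After 8 (craft rope): copper=11 obsidian=4 rope=2 sand=4
After 9 (craft rope): copper=11 obsidian=4 rope=3 sand=2
After 10 (craft rope): copper=11 obsidian=4 rope=4
After 11 (consume 1 rope): copper=11 obsidian=4 rope=3
After 12 (gather 9 silk): copper=11 obsidian=4 rope=3 silk=9
After 13 (craft beaker): beaker=2 copper=11 obsidian=4 rope=3 silk=6
After 14 (craft beaker): beaker=4 copper=11 obsidian=4 rope=3 silk=3
After 15 (gather 10 obsidian): beaker=4 copper=11 obsidian=14 rope=3 silk=3
After 16 (craft beaker): beaker=6 copper=11 obsidian=14 rope=3
After 17 (gather 5 obsidian): beaker=6 copper=11 obsidian=19 rope=3
After 18 (consume 5 beaker): beaker=1 copper=11 obsidian=19 rope=3
After 19 (consume 1 beaker): copper=11 obsidian=19 rope=3
After 20 (gather 5 sulfur): copper=11 obsidian=19 rope=3 sulfur=5

Answer: copper=11 obsidian=19 rope=3 sulfur=5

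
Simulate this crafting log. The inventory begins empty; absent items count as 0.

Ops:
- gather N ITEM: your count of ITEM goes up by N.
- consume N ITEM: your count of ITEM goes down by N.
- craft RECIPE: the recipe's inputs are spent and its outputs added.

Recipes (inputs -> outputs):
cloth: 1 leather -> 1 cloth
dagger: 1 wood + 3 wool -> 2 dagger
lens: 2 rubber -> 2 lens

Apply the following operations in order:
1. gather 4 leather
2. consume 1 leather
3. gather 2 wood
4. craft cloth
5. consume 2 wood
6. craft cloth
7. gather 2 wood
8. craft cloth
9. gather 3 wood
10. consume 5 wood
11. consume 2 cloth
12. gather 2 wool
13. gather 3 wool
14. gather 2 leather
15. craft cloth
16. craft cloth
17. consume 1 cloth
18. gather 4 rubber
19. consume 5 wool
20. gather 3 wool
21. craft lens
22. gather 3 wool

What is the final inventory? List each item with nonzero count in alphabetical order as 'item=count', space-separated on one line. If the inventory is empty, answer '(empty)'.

Answer: cloth=2 lens=2 rubber=2 wool=6

Derivation:
After 1 (gather 4 leather): leather=4
After 2 (consume 1 leather): leather=3
After 3 (gather 2 wood): leather=3 wood=2
After 4 (craft cloth): cloth=1 leather=2 wood=2
After 5 (consume 2 wood): cloth=1 leather=2
After 6 (craft cloth): cloth=2 leather=1
After 7 (gather 2 wood): cloth=2 leather=1 wood=2
After 8 (craft cloth): cloth=3 wood=2
After 9 (gather 3 wood): cloth=3 wood=5
After 10 (consume 5 wood): cloth=3
After 11 (consume 2 cloth): cloth=1
After 12 (gather 2 wool): cloth=1 wool=2
After 13 (gather 3 wool): cloth=1 wool=5
After 14 (gather 2 leather): cloth=1 leather=2 wool=5
After 15 (craft cloth): cloth=2 leather=1 wool=5
After 16 (craft cloth): cloth=3 wool=5
After 17 (consume 1 cloth): cloth=2 wool=5
After 18 (gather 4 rubber): cloth=2 rubber=4 wool=5
After 19 (consume 5 wool): cloth=2 rubber=4
After 20 (gather 3 wool): cloth=2 rubber=4 wool=3
After 21 (craft lens): cloth=2 lens=2 rubber=2 wool=3
After 22 (gather 3 wool): cloth=2 lens=2 rubber=2 wool=6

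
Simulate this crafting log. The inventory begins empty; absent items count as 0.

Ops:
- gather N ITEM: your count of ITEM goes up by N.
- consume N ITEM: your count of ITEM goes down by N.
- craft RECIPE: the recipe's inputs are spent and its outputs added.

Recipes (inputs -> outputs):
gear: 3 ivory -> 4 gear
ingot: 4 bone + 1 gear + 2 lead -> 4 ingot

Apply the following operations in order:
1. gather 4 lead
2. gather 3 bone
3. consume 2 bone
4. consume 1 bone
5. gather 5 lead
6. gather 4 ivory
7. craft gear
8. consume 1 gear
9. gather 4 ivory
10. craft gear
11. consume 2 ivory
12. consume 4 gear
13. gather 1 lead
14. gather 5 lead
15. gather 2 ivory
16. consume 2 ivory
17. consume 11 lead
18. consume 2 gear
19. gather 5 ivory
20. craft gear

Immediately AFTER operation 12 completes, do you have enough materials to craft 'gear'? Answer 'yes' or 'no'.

Answer: no

Derivation:
After 1 (gather 4 lead): lead=4
After 2 (gather 3 bone): bone=3 lead=4
After 3 (consume 2 bone): bone=1 lead=4
After 4 (consume 1 bone): lead=4
After 5 (gather 5 lead): lead=9
After 6 (gather 4 ivory): ivory=4 lead=9
After 7 (craft gear): gear=4 ivory=1 lead=9
After 8 (consume 1 gear): gear=3 ivory=1 lead=9
After 9 (gather 4 ivory): gear=3 ivory=5 lead=9
After 10 (craft gear): gear=7 ivory=2 lead=9
After 11 (consume 2 ivory): gear=7 lead=9
After 12 (consume 4 gear): gear=3 lead=9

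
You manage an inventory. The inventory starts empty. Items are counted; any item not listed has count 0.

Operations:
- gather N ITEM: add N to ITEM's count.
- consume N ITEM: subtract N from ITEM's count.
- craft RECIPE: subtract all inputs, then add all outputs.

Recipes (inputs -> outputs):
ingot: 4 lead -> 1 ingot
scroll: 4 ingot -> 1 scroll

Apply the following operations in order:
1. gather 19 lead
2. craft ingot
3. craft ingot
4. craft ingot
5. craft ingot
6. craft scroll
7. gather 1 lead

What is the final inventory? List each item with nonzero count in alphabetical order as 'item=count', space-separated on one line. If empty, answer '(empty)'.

After 1 (gather 19 lead): lead=19
After 2 (craft ingot): ingot=1 lead=15
After 3 (craft ingot): ingot=2 lead=11
After 4 (craft ingot): ingot=3 lead=7
After 5 (craft ingot): ingot=4 lead=3
After 6 (craft scroll): lead=3 scroll=1
After 7 (gather 1 lead): lead=4 scroll=1

Answer: lead=4 scroll=1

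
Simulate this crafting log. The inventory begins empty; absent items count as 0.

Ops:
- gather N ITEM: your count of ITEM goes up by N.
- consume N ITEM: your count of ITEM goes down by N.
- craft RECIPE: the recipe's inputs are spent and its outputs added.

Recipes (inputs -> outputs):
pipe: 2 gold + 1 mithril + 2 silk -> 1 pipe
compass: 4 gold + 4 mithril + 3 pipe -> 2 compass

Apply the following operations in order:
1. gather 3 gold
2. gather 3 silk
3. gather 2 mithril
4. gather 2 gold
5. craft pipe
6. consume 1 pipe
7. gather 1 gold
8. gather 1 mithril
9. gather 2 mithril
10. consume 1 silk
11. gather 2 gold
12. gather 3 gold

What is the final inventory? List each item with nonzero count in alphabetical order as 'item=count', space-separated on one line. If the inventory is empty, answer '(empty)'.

After 1 (gather 3 gold): gold=3
After 2 (gather 3 silk): gold=3 silk=3
After 3 (gather 2 mithril): gold=3 mithril=2 silk=3
After 4 (gather 2 gold): gold=5 mithril=2 silk=3
After 5 (craft pipe): gold=3 mithril=1 pipe=1 silk=1
After 6 (consume 1 pipe): gold=3 mithril=1 silk=1
After 7 (gather 1 gold): gold=4 mithril=1 silk=1
After 8 (gather 1 mithril): gold=4 mithril=2 silk=1
After 9 (gather 2 mithril): gold=4 mithril=4 silk=1
After 10 (consume 1 silk): gold=4 mithril=4
After 11 (gather 2 gold): gold=6 mithril=4
After 12 (gather 3 gold): gold=9 mithril=4

Answer: gold=9 mithril=4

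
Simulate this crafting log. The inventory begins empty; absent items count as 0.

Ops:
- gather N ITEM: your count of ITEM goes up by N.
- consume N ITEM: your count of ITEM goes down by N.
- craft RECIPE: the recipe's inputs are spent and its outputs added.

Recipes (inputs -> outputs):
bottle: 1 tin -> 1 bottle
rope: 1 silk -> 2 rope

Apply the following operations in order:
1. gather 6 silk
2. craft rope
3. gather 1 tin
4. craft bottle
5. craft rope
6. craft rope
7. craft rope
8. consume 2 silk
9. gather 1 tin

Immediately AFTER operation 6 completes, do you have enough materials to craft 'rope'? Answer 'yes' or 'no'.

Answer: yes

Derivation:
After 1 (gather 6 silk): silk=6
After 2 (craft rope): rope=2 silk=5
After 3 (gather 1 tin): rope=2 silk=5 tin=1
After 4 (craft bottle): bottle=1 rope=2 silk=5
After 5 (craft rope): bottle=1 rope=4 silk=4
After 6 (craft rope): bottle=1 rope=6 silk=3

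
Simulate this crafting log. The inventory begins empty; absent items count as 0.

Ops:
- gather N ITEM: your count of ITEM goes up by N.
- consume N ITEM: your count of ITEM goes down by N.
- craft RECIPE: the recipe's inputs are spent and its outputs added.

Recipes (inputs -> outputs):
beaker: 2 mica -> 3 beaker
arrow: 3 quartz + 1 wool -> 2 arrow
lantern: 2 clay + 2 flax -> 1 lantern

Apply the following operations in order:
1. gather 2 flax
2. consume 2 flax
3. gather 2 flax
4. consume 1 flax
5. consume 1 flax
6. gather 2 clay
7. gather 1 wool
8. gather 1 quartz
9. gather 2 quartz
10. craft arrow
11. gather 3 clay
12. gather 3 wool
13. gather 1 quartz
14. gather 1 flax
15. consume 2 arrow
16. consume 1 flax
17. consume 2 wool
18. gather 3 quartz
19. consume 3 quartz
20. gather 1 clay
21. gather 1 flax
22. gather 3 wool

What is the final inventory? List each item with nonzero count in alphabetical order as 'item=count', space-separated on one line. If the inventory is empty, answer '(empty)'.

Answer: clay=6 flax=1 quartz=1 wool=4

Derivation:
After 1 (gather 2 flax): flax=2
After 2 (consume 2 flax): (empty)
After 3 (gather 2 flax): flax=2
After 4 (consume 1 flax): flax=1
After 5 (consume 1 flax): (empty)
After 6 (gather 2 clay): clay=2
After 7 (gather 1 wool): clay=2 wool=1
After 8 (gather 1 quartz): clay=2 quartz=1 wool=1
After 9 (gather 2 quartz): clay=2 quartz=3 wool=1
After 10 (craft arrow): arrow=2 clay=2
After 11 (gather 3 clay): arrow=2 clay=5
After 12 (gather 3 wool): arrow=2 clay=5 wool=3
After 13 (gather 1 quartz): arrow=2 clay=5 quartz=1 wool=3
After 14 (gather 1 flax): arrow=2 clay=5 flax=1 quartz=1 wool=3
After 15 (consume 2 arrow): clay=5 flax=1 quartz=1 wool=3
After 16 (consume 1 flax): clay=5 quartz=1 wool=3
After 17 (consume 2 wool): clay=5 quartz=1 wool=1
After 18 (gather 3 quartz): clay=5 quartz=4 wool=1
After 19 (consume 3 quartz): clay=5 quartz=1 wool=1
After 20 (gather 1 clay): clay=6 quartz=1 wool=1
After 21 (gather 1 flax): clay=6 flax=1 quartz=1 wool=1
After 22 (gather 3 wool): clay=6 flax=1 quartz=1 wool=4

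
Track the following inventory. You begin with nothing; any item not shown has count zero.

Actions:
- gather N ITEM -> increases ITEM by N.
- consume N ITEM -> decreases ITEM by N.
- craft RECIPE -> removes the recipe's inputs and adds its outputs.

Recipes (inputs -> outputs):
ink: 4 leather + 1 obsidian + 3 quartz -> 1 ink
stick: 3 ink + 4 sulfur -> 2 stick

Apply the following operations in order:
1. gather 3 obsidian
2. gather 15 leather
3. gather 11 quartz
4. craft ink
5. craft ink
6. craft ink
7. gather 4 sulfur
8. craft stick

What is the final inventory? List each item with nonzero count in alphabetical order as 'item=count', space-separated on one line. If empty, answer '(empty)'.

Answer: leather=3 quartz=2 stick=2

Derivation:
After 1 (gather 3 obsidian): obsidian=3
After 2 (gather 15 leather): leather=15 obsidian=3
After 3 (gather 11 quartz): leather=15 obsidian=3 quartz=11
After 4 (craft ink): ink=1 leather=11 obsidian=2 quartz=8
After 5 (craft ink): ink=2 leather=7 obsidian=1 quartz=5
After 6 (craft ink): ink=3 leather=3 quartz=2
After 7 (gather 4 sulfur): ink=3 leather=3 quartz=2 sulfur=4
After 8 (craft stick): leather=3 quartz=2 stick=2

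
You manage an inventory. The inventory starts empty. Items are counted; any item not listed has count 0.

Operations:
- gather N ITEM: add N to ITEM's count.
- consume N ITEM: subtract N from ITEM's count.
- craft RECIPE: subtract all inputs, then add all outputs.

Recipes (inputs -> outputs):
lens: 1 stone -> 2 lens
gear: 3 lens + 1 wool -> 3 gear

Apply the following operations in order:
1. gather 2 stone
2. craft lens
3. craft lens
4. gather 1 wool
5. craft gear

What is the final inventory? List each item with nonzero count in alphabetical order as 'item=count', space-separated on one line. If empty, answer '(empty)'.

After 1 (gather 2 stone): stone=2
After 2 (craft lens): lens=2 stone=1
After 3 (craft lens): lens=4
After 4 (gather 1 wool): lens=4 wool=1
After 5 (craft gear): gear=3 lens=1

Answer: gear=3 lens=1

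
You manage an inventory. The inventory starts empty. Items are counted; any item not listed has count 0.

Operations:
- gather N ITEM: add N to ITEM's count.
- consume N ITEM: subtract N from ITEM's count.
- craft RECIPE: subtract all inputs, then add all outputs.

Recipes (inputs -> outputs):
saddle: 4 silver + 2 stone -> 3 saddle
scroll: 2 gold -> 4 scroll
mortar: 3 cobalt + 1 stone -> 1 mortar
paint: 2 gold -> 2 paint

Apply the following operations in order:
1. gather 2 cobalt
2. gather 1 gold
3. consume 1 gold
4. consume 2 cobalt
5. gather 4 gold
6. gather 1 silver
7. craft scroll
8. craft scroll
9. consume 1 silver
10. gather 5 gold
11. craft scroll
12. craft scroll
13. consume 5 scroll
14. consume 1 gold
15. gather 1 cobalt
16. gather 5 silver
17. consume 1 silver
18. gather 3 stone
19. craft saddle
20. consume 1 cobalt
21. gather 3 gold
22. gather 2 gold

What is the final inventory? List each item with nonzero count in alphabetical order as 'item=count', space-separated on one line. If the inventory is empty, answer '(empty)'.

Answer: gold=5 saddle=3 scroll=11 stone=1

Derivation:
After 1 (gather 2 cobalt): cobalt=2
After 2 (gather 1 gold): cobalt=2 gold=1
After 3 (consume 1 gold): cobalt=2
After 4 (consume 2 cobalt): (empty)
After 5 (gather 4 gold): gold=4
After 6 (gather 1 silver): gold=4 silver=1
After 7 (craft scroll): gold=2 scroll=4 silver=1
After 8 (craft scroll): scroll=8 silver=1
After 9 (consume 1 silver): scroll=8
After 10 (gather 5 gold): gold=5 scroll=8
After 11 (craft scroll): gold=3 scroll=12
After 12 (craft scroll): gold=1 scroll=16
After 13 (consume 5 scroll): gold=1 scroll=11
After 14 (consume 1 gold): scroll=11
After 15 (gather 1 cobalt): cobalt=1 scroll=11
After 16 (gather 5 silver): cobalt=1 scroll=11 silver=5
After 17 (consume 1 silver): cobalt=1 scroll=11 silver=4
After 18 (gather 3 stone): cobalt=1 scroll=11 silver=4 stone=3
After 19 (craft saddle): cobalt=1 saddle=3 scroll=11 stone=1
After 20 (consume 1 cobalt): saddle=3 scroll=11 stone=1
After 21 (gather 3 gold): gold=3 saddle=3 scroll=11 stone=1
After 22 (gather 2 gold): gold=5 saddle=3 scroll=11 stone=1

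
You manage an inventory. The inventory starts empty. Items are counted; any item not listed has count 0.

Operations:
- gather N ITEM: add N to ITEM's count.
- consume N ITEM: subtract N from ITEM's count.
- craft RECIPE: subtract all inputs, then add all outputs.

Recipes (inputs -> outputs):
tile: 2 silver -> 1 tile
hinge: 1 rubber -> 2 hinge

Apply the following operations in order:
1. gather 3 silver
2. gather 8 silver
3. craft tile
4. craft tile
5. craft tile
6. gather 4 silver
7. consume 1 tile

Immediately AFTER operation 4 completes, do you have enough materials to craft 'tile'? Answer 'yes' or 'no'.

After 1 (gather 3 silver): silver=3
After 2 (gather 8 silver): silver=11
After 3 (craft tile): silver=9 tile=1
After 4 (craft tile): silver=7 tile=2

Answer: yes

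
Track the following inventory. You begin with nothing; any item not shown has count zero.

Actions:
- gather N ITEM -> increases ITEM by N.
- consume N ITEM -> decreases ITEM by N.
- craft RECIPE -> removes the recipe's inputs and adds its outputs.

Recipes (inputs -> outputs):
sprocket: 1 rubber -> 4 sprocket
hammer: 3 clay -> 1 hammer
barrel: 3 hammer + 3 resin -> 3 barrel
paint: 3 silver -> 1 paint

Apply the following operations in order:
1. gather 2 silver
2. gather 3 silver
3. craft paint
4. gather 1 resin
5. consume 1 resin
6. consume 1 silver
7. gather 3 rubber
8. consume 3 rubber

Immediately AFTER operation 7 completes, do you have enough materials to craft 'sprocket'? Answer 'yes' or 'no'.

Answer: yes

Derivation:
After 1 (gather 2 silver): silver=2
After 2 (gather 3 silver): silver=5
After 3 (craft paint): paint=1 silver=2
After 4 (gather 1 resin): paint=1 resin=1 silver=2
After 5 (consume 1 resin): paint=1 silver=2
After 6 (consume 1 silver): paint=1 silver=1
After 7 (gather 3 rubber): paint=1 rubber=3 silver=1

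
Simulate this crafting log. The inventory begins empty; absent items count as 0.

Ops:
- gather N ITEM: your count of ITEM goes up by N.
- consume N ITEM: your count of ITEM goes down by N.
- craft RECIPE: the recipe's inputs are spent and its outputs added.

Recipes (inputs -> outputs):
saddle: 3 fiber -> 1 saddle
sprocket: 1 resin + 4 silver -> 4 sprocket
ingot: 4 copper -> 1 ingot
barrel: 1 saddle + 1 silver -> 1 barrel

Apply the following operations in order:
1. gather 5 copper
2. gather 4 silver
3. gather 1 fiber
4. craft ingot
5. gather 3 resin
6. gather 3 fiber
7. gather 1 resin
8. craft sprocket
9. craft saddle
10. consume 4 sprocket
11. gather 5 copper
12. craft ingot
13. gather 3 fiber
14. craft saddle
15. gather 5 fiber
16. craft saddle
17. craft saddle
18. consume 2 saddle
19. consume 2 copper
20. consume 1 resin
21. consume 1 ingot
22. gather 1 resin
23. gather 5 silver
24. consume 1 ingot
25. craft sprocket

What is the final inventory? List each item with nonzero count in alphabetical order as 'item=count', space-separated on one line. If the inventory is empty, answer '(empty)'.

After 1 (gather 5 copper): copper=5
After 2 (gather 4 silver): copper=5 silver=4
After 3 (gather 1 fiber): copper=5 fiber=1 silver=4
After 4 (craft ingot): copper=1 fiber=1 ingot=1 silver=4
After 5 (gather 3 resin): copper=1 fiber=1 ingot=1 resin=3 silver=4
After 6 (gather 3 fiber): copper=1 fiber=4 ingot=1 resin=3 silver=4
After 7 (gather 1 resin): copper=1 fiber=4 ingot=1 resin=4 silver=4
After 8 (craft sprocket): copper=1 fiber=4 ingot=1 resin=3 sprocket=4
After 9 (craft saddle): copper=1 fiber=1 ingot=1 resin=3 saddle=1 sprocket=4
After 10 (consume 4 sprocket): copper=1 fiber=1 ingot=1 resin=3 saddle=1
After 11 (gather 5 copper): copper=6 fiber=1 ingot=1 resin=3 saddle=1
After 12 (craft ingot): copper=2 fiber=1 ingot=2 resin=3 saddle=1
After 13 (gather 3 fiber): copper=2 fiber=4 ingot=2 resin=3 saddle=1
After 14 (craft saddle): copper=2 fiber=1 ingot=2 resin=3 saddle=2
After 15 (gather 5 fiber): copper=2 fiber=6 ingot=2 resin=3 saddle=2
After 16 (craft saddle): copper=2 fiber=3 ingot=2 resin=3 saddle=3
After 17 (craft saddle): copper=2 ingot=2 resin=3 saddle=4
After 18 (consume 2 saddle): copper=2 ingot=2 resin=3 saddle=2
After 19 (consume 2 copper): ingot=2 resin=3 saddle=2
After 20 (consume 1 resin): ingot=2 resin=2 saddle=2
After 21 (consume 1 ingot): ingot=1 resin=2 saddle=2
After 22 (gather 1 resin): ingot=1 resin=3 saddle=2
After 23 (gather 5 silver): ingot=1 resin=3 saddle=2 silver=5
After 24 (consume 1 ingot): resin=3 saddle=2 silver=5
After 25 (craft sprocket): resin=2 saddle=2 silver=1 sprocket=4

Answer: resin=2 saddle=2 silver=1 sprocket=4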